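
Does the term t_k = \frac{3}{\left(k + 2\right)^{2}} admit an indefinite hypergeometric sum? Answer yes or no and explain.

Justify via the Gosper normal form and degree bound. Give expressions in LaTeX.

r(k) = (k + 2)**2/(k + 3)**2 after simplifying.
Take A(k)=k**2 + 4*k + 4, B(k)=k**2 + 6*k + 9, C(k)=1.
Key eq: (k**2 + 4*k + 4)·f(k+1) = (k**2 + 4*k + 4)·f(k) + (1).
deg f ≤ 0 (via 2,2,0).
Put f(k) = c0: A·f(k+1) − B(k−1)·f(k) − C = -1; need -1 = 0 — inconsistent ⇒ no f, not summable.

No. Not Gosper-summable.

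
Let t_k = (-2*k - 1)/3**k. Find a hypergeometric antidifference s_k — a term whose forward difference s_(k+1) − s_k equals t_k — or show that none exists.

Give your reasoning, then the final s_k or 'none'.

Compute t_(k+1)/t_k: get (2*k + 3)/(3*(2*k + 1)).
Gosper form: A/B · C(k+1)/C(k) with A=1/3, B=1, C=k + 1/2.
Solve (1/3)·f(k+1) − (1)·f(k) = k + 1/2.
Degrees (0,0,1) ⇒ d ≤ 1.
Solve for f: f(k) = -3*(k + 1)/2 (degree 1 ≤ 1).
R(k) = B(k−1)·f(k)/C(k) = -3*(k + 1)/(2*k + 1); s_k = R·t_k = 3**(1 - k)*(k + 1).
Check: Δs_k = (-2*k - 1)/3**k. ✓

s_k = 3**(1 - k)*(k + 1)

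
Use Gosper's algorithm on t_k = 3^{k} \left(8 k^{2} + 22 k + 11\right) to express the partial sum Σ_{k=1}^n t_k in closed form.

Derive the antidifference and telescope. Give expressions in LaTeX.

Step 1: r(k) = 3*(8*k**2 + 38*k + 41)/(8*k**2 + 22*k + 11).
Normal form (A,B,C) = (3, 1, k**2 + 11*k/4 + 11/8).
f must satisfy (3)·f(k+1) − (1)·f(k) = k**2 + 11*k/4 + 11/8.
Degrees (0,0,2) ⇒ d ≤ 2.
Solving with deg f ≤ 2: f(k) = (4*k**2 - k + 1)/8.
R(k) = B(k−1)·f(k)/C(k) = (4*k**2 - k + 1)/(8*k**2 + 22*k + 11); s_k = R·t_k = 3**k*(4*k**2 - k + 1).
s_(k+1) − s_k = 3**k*(8*k**2 + 22*k + 11) = t_k.
Telescope: S(n) = s_(n+1) − s_(1) = 3**(n + 1)*(4*n**2 + 7*n + 4) − (12) = 12*3**n*n**2 + 21*3**n*n + 12*3**n - 12.

S(n) = 12 \cdot 3^{n} n^{2} + 21 \cdot 3^{n} n + 12 \cdot 3^{n} - 12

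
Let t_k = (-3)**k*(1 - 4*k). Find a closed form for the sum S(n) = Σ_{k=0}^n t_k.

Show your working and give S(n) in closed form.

t_(k+1)/t_k = 3*(-4*k - 3)/(4*k - 1).
Take A(k)=-3, B(k)=1, C(k)=k - 1/4.
Set up (-3)·f(k+1) − (1)·f(k) − (k - 1/4) = 0.
d = 1 from the (0,0,1) case.
Coefficient equations give f(k) = -(k - 1)/4.
Get s_k = R·t_k = (-3)**k*(k - 1) with R(k) = B(k−1)f(k)/C(k) = -(k - 1)/(4*k - 1).
Check: Δs_k = (-3)**k*(1 - 4*k). ✓
Σ_(k=0)^n t_k = s_(n+1) − s_(0) = ((-3)**(n + 1)*n) − (-1), i.e. (-3)**(n + 1)*n + 1.

S(n) = (-3)**(n + 1)*n + 1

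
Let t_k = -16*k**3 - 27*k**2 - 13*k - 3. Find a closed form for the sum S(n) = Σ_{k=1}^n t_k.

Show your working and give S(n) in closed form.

S(n) = n*(-4*n**3 - 17*n**2 - 24*n - 14)

r(k) = (16*k**3 + 75*k**2 + 115*k + 59)/(16*k**3 + 27*k**2 + 13*k + 3) after simplifying.
Normal form (A,B,C) = (1, 1, k**3 + 27*k**2/16 + 13*k/16 + 3/16).
Solve (1)·f(k+1) − (1)·f(k) = k**3 + 27*k**2/16 + 13*k/16 + 3/16.
Degrees (0,0,3) ⇒ d ≤ 4.
Solving with deg f ≤ 4: f(k) = k*(4*k**3 + k**2 - 3*k + 1)/16.
Then R = B(k−1)f/C = k*(4*k**3 + k**2 - 3*k + 1)/(16*k**3 + 27*k**2 + 13*k + 3), so s_k = R(k)·t_k = k*(-4*k**3 - k**2 + 3*k - 1).
Check: Δs_k = -16*k**3 - 27*k**2 - 13*k - 3. ✓
Σ_(k=1)^n t_k = s_(n+1) − s_(1) = (-4*n**4 - 17*n**3 - 24*n**2 - 14*n - 3) − (-3), i.e. n*(-4*n**3 - 17*n**2 - 24*n - 14).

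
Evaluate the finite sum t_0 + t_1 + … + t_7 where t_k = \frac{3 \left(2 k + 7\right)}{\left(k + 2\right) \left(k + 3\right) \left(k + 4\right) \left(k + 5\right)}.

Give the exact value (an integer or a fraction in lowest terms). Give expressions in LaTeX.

Σ = 7/20

Ratio r(k) = (k + 2)*(2*k + 9)/((k + 6)*(2*k + 7)).
Normal form (A,B,C) = (k + 2, k + 6, k + 7/2).
Need (k + 2)·f(k+1) − (k + 5)·f(k) = k + 7/2.
Degrees (1,1,1) ⇒ d ≤ 3.
Solve for f: f(k) = k*(k + 3)*(k + 6)/16 (degree 3 ≤ 3).
Get s_k = R·t_k = 3*k*(k + 6)/(8*(k**2 + 6*k + 8)) with R(k) = B(k−1)f(k)/C(k) = k*(k + 3)*(k + 5)*(k + 6)/(8*(2*k + 7)).
Check: Δs_k = 3*(2*k + 7)/(k**4 + 14*k**3 + 71*k**2 + 154*k + 120). ✓
Evaluate s at k=8 and k=0: 7/20 and 0; difference 7/20.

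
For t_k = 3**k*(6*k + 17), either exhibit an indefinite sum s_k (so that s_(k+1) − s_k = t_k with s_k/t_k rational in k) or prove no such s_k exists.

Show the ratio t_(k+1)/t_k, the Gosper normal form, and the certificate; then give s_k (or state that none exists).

r(k) = 3*(6*k + 23)/(6*k + 17) after simplifying.
Factor: A=3; B=1; C=k + 17/6.
Set up (3)·f(k+1) − (1)·f(k) − (k + 17/6) = 0.
From deg A=0, deg B=0, deg C=1: d=1.
Match coefficients ⇒ f(k) = (3*k + 4)/6.
R(k) = B(k−1)·f(k)/C(k) = (3*k + 4)/(6*k + 17); s_k = R·t_k = 3**k*(3*k + 4).
Δs = 3**k*(6*k + 17), as required.

s_k = 3**k*(3*k + 4)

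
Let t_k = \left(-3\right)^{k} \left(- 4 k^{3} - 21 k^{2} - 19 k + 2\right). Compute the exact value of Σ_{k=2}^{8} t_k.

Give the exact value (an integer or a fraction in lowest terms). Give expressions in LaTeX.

The ratio is 3*(-4*k**3 - 33*k**2 - 73*k - 42)/(4*k**3 + 21*k**2 + 19*k - 2).
Take A(k)=-3, B(k)=1, C(k)=k**3 + 21*k**2/4 + 19*k/4 - 1/2.
Solve (-3)·f(k+1) − (1)·f(k) = k**3 + 21*k**2/4 + 19*k/4 - 1/2.
Degrees (0,0,3) ⇒ d ≤ 3.
Solve for f: f(k) = -(k - 1)*(k**2 + 4*k + 2)/4 (degree 3 ≤ 3).
Get s_k = R·t_k = (-3)**k*(k**3 + 3*k**2 - 2*k - 2) with R(k) = B(k−1)f(k)/C(k) = -(k - 1)*(k**2 + 4*k + 2)/(4*k**3 + 21*k**2 + 19*k - 2).
s_(k+1) − s_k = (-3)**k*(-4*k**3 - 21*k**2 - 19*k + 2) = t_k.
Evaluate s at k=9 and k=2: -18738216 and 126; difference -18738342.

Σ = -18738342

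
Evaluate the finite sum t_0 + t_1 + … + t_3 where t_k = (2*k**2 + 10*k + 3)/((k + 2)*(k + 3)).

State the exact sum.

Compute t_(k+1)/t_k: get (k + 2)*(10*k + 2*(k + 1)**2 + 13)/((k + 4)*(2*k**2 + 10*k + 3)).
Normal form (A,B,C) = (k + 2, k + 4, k**2 + 5*k + 3/2).
Solve (k + 2)·f(k+1) − (k + 3)·f(k) = k**2 + 5*k + 3/2.
deg f ≤ 2 (via 1,1,2).
A polynomial solution: f(k) = k*(4*k - 1)/4.
R(k) = B(k−1)·f(k)/C(k) = k*(k + 3)*(4*k - 1)/(2*(2*k**2 + 10*k + 3)); s_k = R·t_k = k*(4*k - 1)/(2*(k + 2)).
Verify: (2*k**2 + 10*k + 3)/(k**2 + 5*k + 6) matches t_k.
Evaluate s at k=4 and k=0: 5 and 0; difference 5.

Σ = 5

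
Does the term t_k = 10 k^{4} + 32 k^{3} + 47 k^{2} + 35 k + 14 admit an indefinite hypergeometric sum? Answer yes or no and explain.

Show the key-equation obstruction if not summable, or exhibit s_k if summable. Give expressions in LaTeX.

Yes. s_k = k \left(2 k^{4} + 3 k^{3} + 3 k^{2} + 2 k + 4\right).

Ratio r(k) = (10*k**4 + 72*k**3 + 203*k**2 + 265*k + 138)/(10*k**4 + 32*k**3 + 47*k**2 + 35*k + 14).
Take A(k)=1, B(k)=1, C(k)=k**4 + 16*k**3/5 + 47*k**2/10 + 7*k/2 + 7/5.
Set up (1)·f(k+1) − (1)·f(k) − (k**4 + 16*k**3/5 + 47*k**2/10 + 7*k/2 + 7/5) = 0.
Degrees (0,0,4) ⇒ d ≤ 5.
Coefficient equations give f(k) = k*(2*k**4 + 3*k**3 + 3*k**2 + 2*k + 4)/10.
R(k) = B(k−1)·f(k)/C(k) = k*(2*k**4 + 3*k**3 + 3*k**2 + 2*k + 4)/(10*k**4 + 32*k**3 + 47*k**2 + 35*k + 14); s_k = R·t_k = k*(2*k**4 + 3*k**3 + 3*k**2 + 2*k + 4).
Δs = 10*k**4 + 32*k**3 + 47*k**2 + 35*k + 14, as required.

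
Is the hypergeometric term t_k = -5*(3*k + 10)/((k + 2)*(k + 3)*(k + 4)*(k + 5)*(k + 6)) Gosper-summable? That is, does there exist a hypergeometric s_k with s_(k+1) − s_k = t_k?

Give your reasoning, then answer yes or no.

Ratio r(k) = (k + 2)*(3*k + 13)/((k + 7)*(3*k + 10)).
Gosper form: A/B · C(k+1)/C(k) with A=k + 2, B=k + 7, C=k + 10/3.
f must satisfy (k + 2)·f(k+1) − (k + 6)·f(k) = k + 10/3.
Degrees (1,1,1) ⇒ d ≤ 4.
Match coefficients ⇒ f(k) = k*(k + 3)*(k**2 + 11*k + 38)/120.
So s_k = (B(k−1)f/C)·t_k = (k*(k + 3)*(k + 6)*(k**2 + 11*k + 38)/(40*(3*k + 10)))·t_k = k*(-k**2 - 11*k - 38)/(8*(k**3 + 11*k**2 + 38*k + 40)).
Verify: 5*(-3*k - 10)/(k**5 + 20*k**4 + 155*k**3 + 580*k**2 + 1044*k + 720) matches t_k.

Yes. s_k = k*(-k**2 - 11*k - 38)/(8*(k**3 + 11*k**2 + 38*k + 40)).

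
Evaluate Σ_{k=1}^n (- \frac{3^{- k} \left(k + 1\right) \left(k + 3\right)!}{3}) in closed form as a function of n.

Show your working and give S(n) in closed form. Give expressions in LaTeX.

S(n) = 8 - \frac{3^{- n} \left(n + 4\right)!}{3}

t_(k+1)/t_k = (k + 2)*(k + 4)/(3*(k + 1)).
Normal form (A,B,C) = (k/3 + 4/3, 1, k + 1).
Key eq: (k/3 + 4/3)·f(k+1) = (1)·f(k) + (k + 1).
Bound: deg f ≤ 0.
A polynomial solution: f(k) = 3.
Get s_k = R·t_k = -factorial(k + 3)/3**k with R(k) = B(k−1)f(k)/C(k) = 3/(k + 1).
Check: Δs_k = -(k + 1)*factorial(k + 3)/(3*3**k). ✓
Σ_(k=1)^n t_k = s_(n+1) − s_(1) = (-3**(-n - 1)*factorial(n + 4)) − (-8), i.e. 8 - factorial(n + 4)/(3*3**n).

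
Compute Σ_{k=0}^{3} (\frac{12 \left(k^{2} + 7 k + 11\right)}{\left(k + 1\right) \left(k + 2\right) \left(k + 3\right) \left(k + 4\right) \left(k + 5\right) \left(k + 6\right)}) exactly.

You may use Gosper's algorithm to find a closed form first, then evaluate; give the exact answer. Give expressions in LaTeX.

Σ = 16/63

r(k) = (k + 1)*(7*k + (k + 1)**2 + 18)/((k + 7)*(k**2 + 7*k + 11)) after simplifying.
So A=k + 1 and B=k + 7, with C=k**2 + 7*k + 11.
Need (k + 1)·f(k+1) − (k + 6)·f(k) = k**2 + 7*k + 11.
From deg A=1, deg B=1, deg C=2: d=5.
Solve for f: f(k) = k*(k + 2)*(k + 4)*(k**2 + 9*k + 23)/45 (degree 5 ≤ 5).
So s_k = (B(k−1)f/C)·t_k = (k*(k + 2)*(k + 4)*(k + 6)*(k**2 + 9*k + 23)/(45*(k**2 + 7*k + 11)))·t_k = 4*k*(k**2 + 9*k + 23)/(15*(k**3 + 9*k**2 + 23*k + 15)).
Check: Δs_k = 12*(k**2 + 7*k + 11)/(k**6 + 21*k**5 + 175*k**4 + 735*k**3 + 1624*k**2 + 1764*k + 720). ✓
Evaluate s at k=4 and k=0: 16/63 and 0; difference 16/63.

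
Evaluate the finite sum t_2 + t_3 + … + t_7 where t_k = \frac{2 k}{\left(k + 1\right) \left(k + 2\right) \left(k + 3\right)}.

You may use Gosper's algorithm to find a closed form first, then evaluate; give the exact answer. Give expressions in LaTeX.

Ratio r(k) = (k + 1)**2/(k*(k + 4)).
Gosper form: A/B · C(k+1)/C(k) with A=k + 1, B=k + 4, C=k.
Need (k + 1)·f(k+1) − (k + 3)·f(k) = k.
deg f ≤ 2 (via 1,1,1).
Match coefficients ⇒ f(k) = k*(k - 1)/4.
R(k) = B(k−1)·f(k)/C(k) = (k - 1)*(k + 3)/4; s_k = R·t_k = k*(k - 1)/(2*(k + 1)*(k + 2)).
Check: Δs_k = 2*k/(k**3 + 6*k**2 + 11*k + 6). ✓
Telescoping: Σ = s_(8) − s_(2) = 14/45 − (1/12) = 41/180.

Σ = 41/180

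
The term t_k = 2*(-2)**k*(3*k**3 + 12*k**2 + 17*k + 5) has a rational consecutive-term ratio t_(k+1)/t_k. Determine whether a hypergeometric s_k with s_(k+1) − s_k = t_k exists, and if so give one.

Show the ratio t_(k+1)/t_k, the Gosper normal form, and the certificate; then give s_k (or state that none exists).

Step 1: r(k) = 2*(-3*k**3 - 21*k**2 - 50*k - 37)/(3*k**3 + 12*k**2 + 17*k + 5).
Normal form (A,B,C) = (-2, 1, k**3 + 4*k**2 + 17*k/3 + 5/3).
f must satisfy (-2)·f(k+1) − (1)·f(k) = k**3 + 4*k**2 + 17*k/3 + 5/3.
deg f ≤ 3 (via 0,0,3).
Coefficient equations give f(k) = -(k**3 + 2*k**2 + k - 1)/3.
Certificate R = B(k−1)f/C = -(k**3 + 2*k**2 + k - 1)/(3*k**3 + 12*k**2 + 17*k + 5) gives s_k = (-2)**(k + 1)*(k**3 + 2*k**2 + k - 1).
Check: Δs_k = 2*(-2)**k*(3*k**3 + 12*k**2 + 17*k + 5). ✓

s_k = (-2)**(k + 1)*(k**3 + 2*k**2 + k - 1)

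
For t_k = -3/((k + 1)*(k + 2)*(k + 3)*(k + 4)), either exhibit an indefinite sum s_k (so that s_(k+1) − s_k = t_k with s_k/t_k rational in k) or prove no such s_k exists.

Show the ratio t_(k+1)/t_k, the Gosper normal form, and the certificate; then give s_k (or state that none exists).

t_(k+1)/t_k = (k + 1)/(k + 5).
Normal form (A,B,C) = (k + 1, k + 5, 1).
Solve (k + 1)·f(k+1) − (k + 4)·f(k) = 1.
deg f ≤ 3 (via 1,1,0).
A polynomial solution: f(k) = k*(k**2 + 6*k + 11)/18.
So s_k = (B(k−1)f/C)·t_k = (k*(k + 4)*(k**2 + 6*k + 11)/18)·t_k = k*(-k**2 - 6*k - 11)/(6*(k + 1)*(k + 2)*(k + 3)).
Verify: -3/(k**4 + 10*k**3 + 35*k**2 + 50*k + 24) matches t_k.

s_k = k*(-k**2 - 6*k - 11)/(6*(k + 1)*(k + 2)*(k + 3))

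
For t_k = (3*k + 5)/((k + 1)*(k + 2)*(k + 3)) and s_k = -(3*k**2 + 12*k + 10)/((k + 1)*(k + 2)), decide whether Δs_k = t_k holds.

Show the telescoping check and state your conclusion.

s_(k+1) = (-12*k - 3*(k + 1)**2 - 22)/((k + 2)*(k + 3))
s_(k+1) − s_k = (3*k + 5)/(k**3 + 6*k**2 + 11*k + 6)
(s_(k+1) − s_k) − t_k = 0

valid; difference matches t_k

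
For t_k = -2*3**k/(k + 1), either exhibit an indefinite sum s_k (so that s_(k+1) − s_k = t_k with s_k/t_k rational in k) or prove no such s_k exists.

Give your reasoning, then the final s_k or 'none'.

not Gosper-summable; s_k does not exist

Step 1: r(k) = 3*(k + 1)/(k + 2).
A = 3*k + 3, B = k + 2, C = 1.
f must satisfy (3*k + 3)·f(k+1) − (k + 1)·f(k) = 1.
d = -1 from the (1,1,0) case.
Bound -1 < 0, so the key equation has no polynomial solution.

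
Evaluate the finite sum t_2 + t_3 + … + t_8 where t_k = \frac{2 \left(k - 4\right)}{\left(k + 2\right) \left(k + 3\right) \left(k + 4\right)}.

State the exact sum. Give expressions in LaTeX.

Σ = -7/330

Ratio r(k) = (k - 3)*(k + 2)/((k - 4)*(k + 5)).
So A=k + 2 and B=k + 5, with C=k - 4.
f must satisfy (k + 2)·f(k+1) − (k + 4)·f(k) = k - 4.
From deg A=1, deg B=1, deg C=1: d=2.
Coefficient equations give f(k) = -k*(k + 11)/6.
Certificate R = B(k−1)f/C = -k*(k + 4)*(k + 11)/(6*(k - 4)) gives s_k = k*(-k - 11)/(3*(k + 2)*(k + 3)).
Check: Δs_k = 2*(k - 4)/(k**3 + 9*k**2 + 26*k + 24). ✓
Evaluate s at k=9 and k=2: -5/11 and -13/30; difference -7/330.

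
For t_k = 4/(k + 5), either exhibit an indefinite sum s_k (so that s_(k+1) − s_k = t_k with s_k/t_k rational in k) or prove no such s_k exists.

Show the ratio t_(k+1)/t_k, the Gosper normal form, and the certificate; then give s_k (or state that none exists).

none (Gosper's algorithm certifies no s_k)

Compute t_(k+1)/t_k: get (k + 5)/(k + 6).
Factor: A=k + 5; B=k + 6; C=1.
Need (k + 5)·f(k+1) − (k + 5)·f(k) = 1.
Bound: deg f ≤ 0.
Generic f = c0 gives residual -1; -1 = 0 cannot hold, so t_k is not Gosper-summable.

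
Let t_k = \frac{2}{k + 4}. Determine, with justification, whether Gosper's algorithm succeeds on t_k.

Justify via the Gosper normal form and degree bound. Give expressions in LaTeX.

The ratio is (k + 4)/(k + 5).
Normal form (A,B,C) = (k + 4, k + 5, 1).
Solve (k + 4)·f(k+1) − (k + 4)·f(k) = 1.
From deg A=1, deg B=1, deg C=0: d=0.
Generic f = c0 gives residual -1; -1 = 0 cannot hold, so t_k is not Gosper-summable.

No — t_k has no hypergeometric antidifference.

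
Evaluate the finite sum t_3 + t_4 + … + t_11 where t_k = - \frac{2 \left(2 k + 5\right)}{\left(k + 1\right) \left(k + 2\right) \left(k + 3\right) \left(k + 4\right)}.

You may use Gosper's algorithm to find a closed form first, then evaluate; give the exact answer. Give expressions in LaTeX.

t_(k+1)/t_k = (k + 1)*(2*k + 7)/((k + 5)*(2*k + 5)).
So A=k + 1 and B=k + 5, with C=k + 5/2.
Set up (k + 1)·f(k+1) − (k + 4)·f(k) − (k + 5/2) = 0.
From deg A=1, deg B=1, deg C=1: d=3.
Coefficient equations give f(k) = k*(k + 2)*(k + 4)/6.
Certificate R = B(k−1)f/C = k*(k + 2)*(k + 4)**2/(3*(2*k + 5)) gives s_k = 2*k*(-k - 4)/(3*(k**2 + 4*k + 3)).
Verify: 2*(-2*k - 5)/(k**4 + 10*k**3 + 35*k**2 + 50*k + 24) matches t_k.
Telescoping: Σ = s_(12) − s_(3) = -128/195 − (-7/12) = -19/260.

Σ = -19/260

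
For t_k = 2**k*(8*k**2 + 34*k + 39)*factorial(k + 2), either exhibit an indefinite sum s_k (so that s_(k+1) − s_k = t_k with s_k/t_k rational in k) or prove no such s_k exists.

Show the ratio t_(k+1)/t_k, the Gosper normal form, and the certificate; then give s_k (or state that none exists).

t_(k+1)/t_k = 2*(8*k**3 + 74*k**2 + 231*k + 243)/(8*k**2 + 34*k + 39).
Take A(k)=2*k + 6, B(k)=1, C(k)=k**2 + 17*k/4 + 39/8.
Set up (2*k + 6)·f(k+1) − (1)·f(k) − (k**2 + 17*k/4 + 39/8) = 0.
Bound: deg f ≤ 1.
Solve for f: f(k) = (4*k + 3)/8 (degree 1 ≤ 1).
Get s_k = R·t_k = 2**k*(4*k + 3)*factorial(k + 2) with R(k) = B(k−1)f(k)/C(k) = (4*k + 3)/(8*k**2 + 34*k + 39).
Check: Δs_k = 2**k*(8*k**2 + 34*k + 39)*factorial(k + 2). ✓

s_k = 2**k*(4*k + 3)*factorial(k + 2)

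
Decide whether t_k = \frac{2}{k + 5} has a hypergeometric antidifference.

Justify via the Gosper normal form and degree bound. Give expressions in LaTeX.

No; the coefficient equations for f are inconsistent.

Compute t_(k+1)/t_k: get (k + 5)/(k + 6).
Gosper form: A/B · C(k+1)/C(k) with A=k + 5, B=k + 6, C=1.
Need (k + 5)·f(k+1) − (k + 5)·f(k) = 1.
Degrees (1,1,0) ⇒ d ≤ 0.
Write f(k) = c0. Then LHS − RHS = -1, requiring -1 = 0: contradictory. No certificate.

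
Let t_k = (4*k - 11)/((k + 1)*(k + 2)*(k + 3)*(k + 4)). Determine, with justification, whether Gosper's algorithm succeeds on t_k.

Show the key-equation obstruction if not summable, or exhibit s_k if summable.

Compute t_(k+1)/t_k: get (k + 1)*(4*k - 7)/((k + 5)*(4*k - 11)).
Normal form (A,B,C) = (k + 1, k + 5, k - 11/4).
Solve (k + 1)·f(k+1) − (k + 4)·f(k) = k - 11/4.
deg f ≤ 3 (via 1,1,1).
Solving with deg f ≤ 3: f(k) = -k*(k**2 + 6*k + 15)/8.
Then R = B(k−1)f/C = -k*(k + 4)*(k**2 + 6*k + 15)/(2*(4*k - 11)), so s_k = R(k)·t_k = k*(-k**2 - 6*k - 15)/(2*(k + 1)*(k + 2)*(k + 3)).
Δs = (4*k - 11)/(k**4 + 10*k**3 + 35*k**2 + 50*k + 24), as required.

Yes. s_k = k*(-k**2 - 6*k - 15)/(2*(k + 1)*(k + 2)*(k + 3)).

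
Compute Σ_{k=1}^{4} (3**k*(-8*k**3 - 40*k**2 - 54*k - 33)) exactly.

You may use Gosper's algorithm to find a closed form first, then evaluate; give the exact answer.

Σ = -137988

r(k) = 3*(8*k**3 + 64*k**2 + 158*k + 135)/(8*k**3 + 40*k**2 + 54*k + 33) after simplifying.
So A=3 and B=1, with C=k**3 + 5*k**2 + 27*k/4 + 33/8.
Need (3)·f(k+1) − (1)·f(k) = k**3 + 5*k**2 + 27*k/4 + 33/8.
From deg A=0, deg B=0, deg C=3: d=3.
Solving with deg f ≤ 3: f(k) = (4*k**3 + 2*k**2 + 3*k + 3)/8.
Certificate R = B(k−1)f/C = (4*k**3 + 2*k**2 + 3*k + 3)/(8*k**3 + 40*k**2 + 54*k + 33) gives s_k = 3**k*(-4*k**3 - 2*k**2 - 3*k - 3).
s_(k+1) − s_k = 3**k*(-8*k**3 - 40*k**2 - 54*k - 33) = t_k.
Sum = s_(5) − s_(1); s_(5) = -138024, s_(1) = -36 ⇒ -137988.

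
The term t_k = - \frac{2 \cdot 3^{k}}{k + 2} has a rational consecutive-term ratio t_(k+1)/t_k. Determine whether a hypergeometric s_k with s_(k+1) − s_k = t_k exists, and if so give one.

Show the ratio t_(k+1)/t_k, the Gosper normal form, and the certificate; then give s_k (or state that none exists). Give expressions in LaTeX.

none — t_k is not Gosper-summable

Ratio r(k) = 3*(k + 2)/(k + 3).
So A=3*k + 6 and B=k + 3, with C=1.
Need (3*k + 6)·f(k+1) − (k + 2)·f(k) = 1.
From deg A=1, deg B=1, deg C=0: d=-1.
Bound -1 < 0, so the key equation has no polynomial solution.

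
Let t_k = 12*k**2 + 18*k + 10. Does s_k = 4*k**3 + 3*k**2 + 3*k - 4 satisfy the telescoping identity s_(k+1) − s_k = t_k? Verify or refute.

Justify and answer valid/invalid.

valid; difference matches t_k

s_(k+1) = 4*k**3 + 15*k**2 + 21*k + 6
s_(k+1) − s_k = 12*k**2 + 18*k + 10
(s_(k+1) − s_k) − t_k = 0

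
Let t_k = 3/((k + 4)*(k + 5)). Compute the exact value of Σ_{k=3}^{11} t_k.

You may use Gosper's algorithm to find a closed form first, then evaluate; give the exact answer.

Σ = 27/112

t_(k+1)/t_k = (k + 4)/(k + 6).
Take A(k)=k + 4, B(k)=k + 6, C(k)=1.
Solve (k + 4)·f(k+1) − (k + 5)·f(k) = 1.
From deg A=1, deg B=1, deg C=0: d=1.
Solving with deg f ≤ 1: f(k) = k/4.
Get s_k = R·t_k = 3*k/(4*(k + 4)) with R(k) = B(k−1)f(k)/C(k) = k*(k + 5)/4.
Check: Δs_k = 3/(k**2 + 9*k + 20). ✓
Evaluate s at k=12 and k=3: 9/16 and 9/28; difference 27/112.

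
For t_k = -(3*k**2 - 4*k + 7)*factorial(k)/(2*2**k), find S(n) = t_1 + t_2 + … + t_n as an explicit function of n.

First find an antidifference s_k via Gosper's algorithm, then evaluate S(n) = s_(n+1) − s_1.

S(n) = 2**(-n - 1)*(-2**n - 3*n**2*factorial(n) - 2*n*factorial(n) + factorial(n))

Step 1: r(k) = (k + 1)*(-4*k + 3*(k + 1)**2 + 3)/(2*(3*k**2 - 4*k + 7)).
So A=k/2 + 1/2 and B=1, with C=k**2 - 4*k/3 + 7/3.
Solve (k/2 + 1/2)·f(k+1) − (1)·f(k) = k**2 - 4*k/3 + 7/3.
d = 1 from the (1,0,2) case.
Coefficient equations give f(k) = 2*(3*k - 4)/3.
R(k) = B(k−1)·f(k)/C(k) = 2*(3*k - 4)/(3*k**2 - 4*k + 7); s_k = R·t_k = -(3*k - 4)*factorial(k)/2**k.
Δs = -(3*k**2 - 4*k + 7)*factorial(k)/(2*2**k), as required.
Evaluate: s_(n+1) = -2**(-n - 1)*(3*n - 1)*factorial(n + 1); subtract s_(1) = 1/2 ⇒ S(n) = 2**(-n - 1)*(-2**n - 3*n**2*factorial(n) - 2*n*factorial(n) + factorial(n)).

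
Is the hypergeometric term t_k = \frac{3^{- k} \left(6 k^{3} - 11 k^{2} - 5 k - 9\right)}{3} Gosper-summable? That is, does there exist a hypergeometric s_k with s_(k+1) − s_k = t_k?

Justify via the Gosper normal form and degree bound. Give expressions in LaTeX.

Step 1: r(k) = (6*k**3 + 7*k**2 - 9*k - 19)/(3*(6*k**3 - 11*k**2 - 5*k - 9)).
Gosper form: A/B · C(k+1)/C(k) with A=1/3, B=1, C=k**3 - 11*k**2/6 - 5*k/6 - 3/2.
Need (1/3)·f(k+1) − (1)·f(k) = k**3 - 11*k**2/6 - 5*k/6 - 3/2.
deg f ≤ 3 (via 0,0,3).
Solve for f: f(k) = -(k - 1)*(3*k**2 + 2*k + 3)/2 (degree 3 ≤ 3).
So s_k = (B(k−1)f/C)·t_k = (-3*(k - 1)*(3*k**2 + 2*k + 3)/(6*k**3 - 11*k**2 - 5*k - 9))·t_k = (-3*k**3 + k**2 - k + 3)/3**k.
Verify: (6*k**3 - 11*k**2 - 5*k - 9)/(3*3**k) matches t_k.

Yes. s_k = 3^{- k} \left(- 3 k^{3} + k^{2} - k + 3\right).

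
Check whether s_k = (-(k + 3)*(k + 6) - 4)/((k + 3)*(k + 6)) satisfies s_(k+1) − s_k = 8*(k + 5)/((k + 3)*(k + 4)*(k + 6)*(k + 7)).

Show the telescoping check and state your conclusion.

s_(k+1) = (-(k + 4)*(k + 7) - 4)/((k + 4)*(k + 7))
s_(k+1) − s_k = 8*(k + 5)/(k**4 + 20*k**3 + 145*k**2 + 450*k + 504)
(s_(k+1) − s_k) − t_k = 0

Valid: the claim telescopes to t_k.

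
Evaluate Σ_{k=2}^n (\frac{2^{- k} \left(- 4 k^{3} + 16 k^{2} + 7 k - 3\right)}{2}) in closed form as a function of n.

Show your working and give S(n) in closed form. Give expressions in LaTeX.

S(n) = 2^{- n - 1} \left(- 5 \cdot 2^{n} + 4 n^{3} + 8 n^{2} + n - 3\right)

The ratio is (4*k**3 - 4*k**2 - 27*k - 16)/(2*(4*k**3 - 16*k**2 - 7*k + 3)).
Factor: A=1/2; B=1; C=k**3 - 4*k**2 - 7*k/4 + 3/4.
Set up (1/2)·f(k+1) − (1)·f(k) − (k**3 - 4*k**2 - 7*k/4 + 3/4) = 0.
From deg A=0, deg B=0, deg C=3: d=3.
Match coefficients ⇒ f(k) = -k*(2*k - 3)*(2*k + 1)/2.
Then R = B(k−1)f/C = -2*k*(2*k - 3)*(2*k + 1)/(4*k**3 - 16*k**2 - 7*k + 3), so s_k = R(k)·t_k = k*(4*k**2 - 4*k - 3)/2**k.
s_(k+1) − s_k = (-4*k**3 + 16*k**2 + 7*k - 3)/(2*2**k) = t_k.
Evaluate: s_(n+1) = 2**(-n - 1)*(4*n**3 + 8*n**2 + n - 3); subtract s_(2) = 5/2 ⇒ S(n) = 2**(-n - 1)*(-5*2**n + 4*n**3 + 8*n**2 + n - 3).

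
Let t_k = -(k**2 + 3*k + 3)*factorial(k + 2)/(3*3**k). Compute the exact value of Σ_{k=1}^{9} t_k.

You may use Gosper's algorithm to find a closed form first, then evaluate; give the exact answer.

The ratio is (k + 3)*(3*k + (k + 1)**2 + 6)/(3*(k**2 + 3*k + 3)).
A = k/3 + 1, B = 1, C = k**2 + 3*k + 3.
Set up (k/3 + 1)·f(k+1) − (1)·f(k) − (k**2 + 3*k + 3) = 0.
deg f ≤ 1 (via 1,0,2).
Solving with deg f ≤ 1: f(k) = 3*(k + 2).
Certificate R = B(k−1)f/C = 3*(k + 2)/(k**2 + 3*k + 3) gives s_k = -(k + 2)*factorial(k + 2)/3**k.
Verify: -(k**2 + 3*k + 3)*factorial(k + 2)/(3*3**k) matches t_k.
Evaluate s at k=10 and k=1: -7884800/81 and -6; difference -7884314/81.

Σ = -7884314/81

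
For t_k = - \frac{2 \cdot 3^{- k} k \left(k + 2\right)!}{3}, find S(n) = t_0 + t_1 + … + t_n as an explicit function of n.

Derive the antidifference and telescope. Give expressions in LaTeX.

r(k) = (k + 1)*(k + 3)/(3*k) after simplifying.
So A=k/3 + 1 and B=1, with C=k.
Set up (k/3 + 1)·f(k+1) − (1)·f(k) − (k) = 0.
Bound: deg f ≤ 0.
Solving with deg f ≤ 0: f(k) = 3.
Get s_k = R·t_k = -2*factorial(k + 2)/3**k with R(k) = B(k−1)f(k)/C(k) = 3/k.
Δs = -2*k*factorial(k + 2)/(3*3**k), as required.
Evaluate: s_(n+1) = -2*3**(-n - 1)*factorial(n + 3); subtract s_(0) = -4 ⇒ S(n) = 4 - 2*factorial(n + 3)/(3*3**n).

S(n) = 4 - \frac{2 \cdot 3^{- n} \left(n + 3\right)!}{3}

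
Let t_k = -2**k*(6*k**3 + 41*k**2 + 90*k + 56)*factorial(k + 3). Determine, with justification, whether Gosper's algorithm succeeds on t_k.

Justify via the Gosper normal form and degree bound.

t_(k+1)/t_k = 2*(6*k**4 + 83*k**3 + 426*k**2 + 953*k + 772)/(6*k**3 + 41*k**2 + 90*k + 56).
Factor: A=2*k + 8; B=1; C=k**3 + 41*k**2/6 + 15*k + 28/3.
Solve (2*k + 8)·f(k+1) − (1)·f(k) = k**3 + 41*k**2/6 + 15*k + 28/3.
Degrees (1,0,3) ⇒ d ≤ 2.
Coefficient equations give f(k) = k*(3*k + 4)/6.
Get s_k = R·t_k = -2**k*k*(3*k + 4)*factorial(k + 3) with R(k) = B(k−1)f(k)/C(k) = k*(3*k + 4)/(6*k**3 + 41*k**2 + 90*k + 56).
Check: Δs_k = -2**k*(6*k**3 + 41*k**2 + 90*k + 56)*factorial(k + 3). ✓

Yes. s_k = -2**k*k*(3*k + 4)*factorial(k + 3).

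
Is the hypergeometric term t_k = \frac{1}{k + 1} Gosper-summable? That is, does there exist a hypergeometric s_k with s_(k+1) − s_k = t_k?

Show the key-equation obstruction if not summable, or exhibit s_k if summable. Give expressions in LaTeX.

No — t_k has no hypergeometric antidifference.

Step 1: r(k) = (k + 1)/(k + 2).
Factor: A=k + 1; B=k + 2; C=1.
Solve (k + 1)·f(k+1) − (k + 1)·f(k) = 1.
deg f ≤ 0 (via 1,1,0).
Put f(k) = c0: A·f(k+1) − B(k−1)·f(k) − C = -1; need -1 = 0 — inconsistent ⇒ no f, not summable.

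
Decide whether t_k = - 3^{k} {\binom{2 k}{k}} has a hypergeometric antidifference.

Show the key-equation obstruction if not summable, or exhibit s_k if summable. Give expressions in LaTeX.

No — t_k has no hypergeometric antidifference.

Step 1: r(k) = 6*(2*k + 1)/(k + 1).
Normal form (A,B,C) = (12*k + 6, k + 1, 1).
Solve (12*k + 6)·f(k+1) − (k)·f(k) = 1.
deg f ≤ -1 (via 1,1,0).
Negative degree bound (-1): no f exists, t_k not Gosper-summable.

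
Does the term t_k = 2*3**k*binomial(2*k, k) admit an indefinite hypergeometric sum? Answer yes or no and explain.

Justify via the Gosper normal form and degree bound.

Ratio r(k) = 6*(2*k + 1)/(k + 1).
Normal form (A,B,C) = (12*k + 6, k + 1, 1).
Set up (12*k + 6)·f(k+1) − (k)·f(k) − (1) = 0.
deg f ≤ -1 (via 1,1,0).
deg f ≤ -1 is impossible — no certificate.

No. Not Gosper-summable.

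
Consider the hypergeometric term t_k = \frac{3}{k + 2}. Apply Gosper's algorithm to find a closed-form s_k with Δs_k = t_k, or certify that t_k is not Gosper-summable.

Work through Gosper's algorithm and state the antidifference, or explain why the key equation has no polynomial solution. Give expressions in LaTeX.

t_(k+1)/t_k = (k + 2)/(k + 3).
Gosper form: A/B · C(k+1)/C(k) with A=k + 2, B=k + 3, C=1.
Solve (k + 2)·f(k+1) − (k + 2)·f(k) = 1.
Bound: deg f ≤ 0.
Generic f = c0 gives residual -1; -1 = 0 cannot hold, so t_k is not Gosper-summable.

none — t_k is not Gosper-summable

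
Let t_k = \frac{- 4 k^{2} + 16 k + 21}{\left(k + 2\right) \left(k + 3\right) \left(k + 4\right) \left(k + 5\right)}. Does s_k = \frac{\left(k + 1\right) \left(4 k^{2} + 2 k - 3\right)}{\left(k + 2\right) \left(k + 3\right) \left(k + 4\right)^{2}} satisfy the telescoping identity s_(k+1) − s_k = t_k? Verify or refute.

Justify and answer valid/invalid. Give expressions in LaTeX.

s_(k+1) = (k + 2)*(2*k + 4*(k + 1)**2 - 1)/((k + 3)*(k + 4)*(k + 5)**2)
s_(k+1) − s_k = (-4*k**4 + 4*k**3 + 151*k**2 + 275*k + 123)/(k**6 + 23*k**5 + 217*k**4 + 1073*k**3 + 2926*k**2 + 4160*k + 2400)
(s_(k+1) − s_k) − t_k = 3*(8*k**3 + 22*k**2 - 78*k - 99)/(k**6 + 23*k**5 + 217*k**4 + 1073*k**3 + 2926*k**2 + 4160*k + 2400)

Invalid: residual \frac{3 \left(8 k^{3} + 22 k^{2} - 78 k - 99\right)}{k^{6} + 23 k^{5} + 217 k^{4} + 1073 k^{3} + 2926 k^{2} + 4160 k + 2400} ≠ 0.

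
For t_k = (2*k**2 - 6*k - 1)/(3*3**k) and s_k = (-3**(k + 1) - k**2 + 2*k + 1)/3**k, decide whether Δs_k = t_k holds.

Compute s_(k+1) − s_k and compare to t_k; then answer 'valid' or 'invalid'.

s_(k+1) = (-9*3**k - k**2 + 2)/(3*3**k)
s_(k+1) − s_k = (2*k**2 - 6*k - 1)/(3*3**k)
(s_(k+1) − s_k) − t_k = 0

Valid — Δs_k = t_k.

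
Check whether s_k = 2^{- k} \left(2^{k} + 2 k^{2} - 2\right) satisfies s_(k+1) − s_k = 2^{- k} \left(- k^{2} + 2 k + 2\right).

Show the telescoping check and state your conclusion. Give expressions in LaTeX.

Valid: the claim telescopes to t_k.

s_(k+1) = (2**k + (k + 1)**2 - 1)/2**k
s_(k+1) − s_k = (-k**2 + 2*k + 2)/2**k
(s_(k+1) − s_k) − t_k = 0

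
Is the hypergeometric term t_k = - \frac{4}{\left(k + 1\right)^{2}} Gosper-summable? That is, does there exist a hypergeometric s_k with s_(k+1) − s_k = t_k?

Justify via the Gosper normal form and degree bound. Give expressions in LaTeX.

t_(k+1)/t_k = (k + 1)**2/(k + 2)**2.
Factor: A=k**2 + 2*k + 1; B=k**2 + 4*k + 4; C=1.
Solve (k**2 + 2*k + 1)·f(k+1) − (k**2 + 2*k + 1)·f(k) = 1.
deg f ≤ 0 (via 2,2,0).
Write f(k) = c0. Then LHS − RHS = -1, requiring -1 = 0: contradictory. No certificate.

No — the linear system for f has no solution.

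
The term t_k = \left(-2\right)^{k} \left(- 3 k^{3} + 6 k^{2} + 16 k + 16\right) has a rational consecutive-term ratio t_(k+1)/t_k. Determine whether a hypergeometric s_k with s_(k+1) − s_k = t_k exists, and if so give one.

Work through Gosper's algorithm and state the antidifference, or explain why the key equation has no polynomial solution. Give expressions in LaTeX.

r(k) = 2*(-3*k**3 - 3*k**2 + 19*k + 35)/(3*k**3 - 6*k**2 - 16*k - 16) after simplifying.
Factor: A=-2; B=1; C=k**3 - 2*k**2 - 16*k/3 - 16/3.
Need (-2)·f(k+1) − (1)·f(k) = k**3 - 2*k**2 - 16*k/3 - 16/3.
deg f ≤ 3 (via 0,0,3).
Match coefficients ⇒ f(k) = -(k**3 - 4*k**2 - 2*k - 2)/3.
Then R = B(k−1)f/C = -(k**3 - 4*k**2 - 2*k - 2)/(3*k**3 - 6*k**2 - 16*k - 16), so s_k = R(k)·t_k = (-2)**k*(k**3 - 4*k**2 - 2*k - 2).
Δs = (-2)**k*(-3*k**3 + 6*k**2 + 16*k + 16), as required.

s_k = \left(-2\right)^{k} \left(k^{3} - 4 k^{2} - 2 k - 2\right)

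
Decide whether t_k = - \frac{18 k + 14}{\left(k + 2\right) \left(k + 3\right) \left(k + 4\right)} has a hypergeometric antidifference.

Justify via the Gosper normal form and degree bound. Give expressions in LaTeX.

Yes. s_k = - \frac{k \left(25 k + 17\right)}{6 \left(k + 2\right) \left(k + 3\right)}.

The ratio is (k + 2)*(9*k + 16)/((k + 5)*(9*k + 7)).
Take A(k)=k + 2, B(k)=k + 5, C(k)=k + 7/9.
Solve (k + 2)·f(k+1) − (k + 4)·f(k) = k + 7/9.
deg f ≤ 2 (via 1,1,1).
Coefficient equations give f(k) = k*(25*k + 17)/108.
Get s_k = R·t_k = -k*(25*k + 17)/(6*(k + 2)*(k + 3)) with R(k) = B(k−1)f(k)/C(k) = k*(k + 4)*(25*k + 17)/(12*(9*k + 7)).
Verify: 2*(-9*k - 7)/(k**3 + 9*k**2 + 26*k + 24) matches t_k.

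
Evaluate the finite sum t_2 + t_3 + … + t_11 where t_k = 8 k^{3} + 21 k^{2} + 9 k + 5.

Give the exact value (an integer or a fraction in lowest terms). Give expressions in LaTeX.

Step 1: r(k) = (8*k**3 + 45*k**2 + 75*k + 43)/(8*k**3 + 21*k**2 + 9*k + 5).
Factor: A=1; B=1; C=k**3 + 21*k**2/8 + 9*k/8 + 5/8.
Set up (1)·f(k+1) − (1)·f(k) − (k**3 + 21*k**2/8 + 9*k/8 + 5/8) = 0.
deg f ≤ 4 (via 0,0,3).
Solving with deg f ≤ 4: f(k) = k*(2*k**3 + 3*k**2 - 4*k + 4)/8.
Get s_k = R·t_k = k*(2*k**3 + 3*k**2 - 4*k + 4) with R(k) = B(k−1)f(k)/C(k) = k*(2*k**3 + 3*k**2 - 4*k + 4)/(8*k**3 + 21*k**2 + 9*k + 5).
Δs = 8*k**3 + 21*k**2 + 9*k + 5, as required.
Σ_(k=2)^(11) t_k = s_(12) − s_(2) = 46128 − (48) = 46080.

Σ = 46080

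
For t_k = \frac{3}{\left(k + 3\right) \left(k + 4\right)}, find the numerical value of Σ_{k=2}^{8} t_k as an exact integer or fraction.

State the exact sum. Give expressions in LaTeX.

Σ = 7/20

The ratio is (k + 3)/(k + 5).
Take A(k)=k + 3, B(k)=k + 5, C(k)=1.
Solve (k + 3)·f(k+1) − (k + 4)·f(k) = 1.
Bound: deg f ≤ 1.
Solve for f: f(k) = k/3 (degree 1 ≤ 1).
R(k) = B(k−1)·f(k)/C(k) = k*(k + 4)/3; s_k = R·t_k = k/(k + 3).
Verify: 3/(k**2 + 7*k + 12) matches t_k.
Sum = s_(9) − s_(2); s_(9) = 3/4, s_(2) = 2/5 ⇒ 7/20.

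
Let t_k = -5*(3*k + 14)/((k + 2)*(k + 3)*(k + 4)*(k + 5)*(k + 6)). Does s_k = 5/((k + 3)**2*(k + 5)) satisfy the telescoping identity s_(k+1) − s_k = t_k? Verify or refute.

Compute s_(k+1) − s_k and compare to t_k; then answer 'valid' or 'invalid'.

Invalid: residual 5*(4*k**2 + 33*k + 66)/(k**7 + 27*k**6 + 307*k**5 + 1905*k**4 + 6964*k**3 + 14988*k**2 + 17568*k + 8640) ≠ 0.

s_(k+1) = 5/((k + 4)**2*(k + 6))
s_(k+1) − s_k = 5/((k + 4)**2*(k + 6)) - 5/((k + 3)**2*(k + 5))
(s_(k+1) − s_k) − t_k = 5*(4*k**2 + 33*k + 66)/(k**7 + 27*k**6 + 307*k**5 + 1905*k**4 + 6964*k**3 + 14988*k**2 + 17568*k + 8640)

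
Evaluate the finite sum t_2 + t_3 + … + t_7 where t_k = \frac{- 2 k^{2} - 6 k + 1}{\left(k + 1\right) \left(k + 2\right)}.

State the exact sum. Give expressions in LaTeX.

t_(k+1)/t_k = (k + 1)*(6*k + 2*(k + 1)**2 + 5)/((k + 3)*(2*k**2 + 6*k - 1)).
A = k + 1, B = k + 3, C = k**2 + 3*k - 1/2.
Need (k + 1)·f(k+1) − (k + 2)·f(k) = k**2 + 3*k - 1/2.
Degrees (1,1,2) ⇒ d ≤ 2.
Solving with deg f ≤ 2: f(k) = k*(2*k - 3)/2.
Then R = B(k−1)f/C = k*(k + 2)*(2*k - 3)/(2*k**2 + 6*k - 1), so s_k = R(k)·t_k = k*(3 - 2*k)/(k + 1).
Verify: (-2*k**2 - 6*k + 1)/(k**2 + 3*k + 2) matches t_k.
Telescoping: Σ = s_(8) − s_(2) = -104/9 − (-2/3) = -98/9.

Σ = -98/9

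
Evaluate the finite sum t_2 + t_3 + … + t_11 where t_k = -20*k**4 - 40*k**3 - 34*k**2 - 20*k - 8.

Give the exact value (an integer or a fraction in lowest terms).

Σ = -992210

The ratio is (10*k**4 + 60*k**3 + 137*k**2 + 144*k + 61)/(10*k**4 + 20*k**3 + 17*k**2 + 10*k + 4).
Factor: A=1; B=1; C=k**4 + 2*k**3 + 17*k**2/10 + k + 2/5.
Key eq: (1)·f(k+1) = (1)·f(k) + (k**4 + 2*k**3 + 17*k**2/10 + k + 2/5).
d = 5 from the (0,0,4) case.
Solve for f: f(k) = k*(4*k**4 - 2*k**2 + 3*k + 3)/20 (degree 5 ≤ 5).
R(k) = B(k−1)·f(k)/C(k) = k*(4*k**4 - 2*k**2 + 3*k + 3)/(2*(10*k**4 + 20*k**3 + 17*k**2 + 10*k + 4)); s_k = R·t_k = k*(-4*k**4 + 2*k**2 - 3*k - 3).
s_(k+1) − s_k = -20*k**4 - 40*k**3 - 34*k**2 - 20*k - 8 = t_k.
Evaluate s at k=12 and k=2: -992340 and -130; difference -992210.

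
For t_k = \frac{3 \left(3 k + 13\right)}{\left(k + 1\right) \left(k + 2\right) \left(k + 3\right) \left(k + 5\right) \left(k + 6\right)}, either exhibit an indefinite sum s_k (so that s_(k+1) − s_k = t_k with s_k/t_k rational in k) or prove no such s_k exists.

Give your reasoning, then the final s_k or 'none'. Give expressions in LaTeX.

s_k = \frac{3 k \left(k^{2} + 8 k + 17\right)}{10 \left(k^{3} + 8 k^{2} + 17 k + 10\right)}

t_(k+1)/t_k = (k + 1)*(k + 5)*(3*k + 16)/((k + 4)*(k + 7)*(3*k + 13)).
Factor: A=k + 1; B=k + 7; C=k**2 + 25*k/3 + 52/3.
f must satisfy (k + 1)·f(k+1) − (k + 6)·f(k) = k**2 + 25*k/3 + 52/3.
deg f ≤ 5 (via 1,1,2).
Solving with deg f ≤ 5: f(k) = k*(k + 3)*(k + 4)*(k**2 + 8*k + 17)/30.
Then R = B(k−1)f/C = k*(k + 3)*(k + 6)*(k**2 + 8*k + 17)/(10*(3*k + 13)), so s_k = R(k)·t_k = 3*k*(k**2 + 8*k + 17)/(10*(k**3 + 8*k**2 + 17*k + 10)).
s_(k+1) − s_k = 3*(3*k + 13)/(k**5 + 17*k**4 + 107*k**3 + 307*k**2 + 396*k + 180) = t_k.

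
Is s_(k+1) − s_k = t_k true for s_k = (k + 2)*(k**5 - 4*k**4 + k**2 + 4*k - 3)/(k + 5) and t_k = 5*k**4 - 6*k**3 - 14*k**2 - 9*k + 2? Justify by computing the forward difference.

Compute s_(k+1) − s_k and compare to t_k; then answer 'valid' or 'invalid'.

Invalid: residual 3*(-4*k**5 - 23*k**4 + 44*k**3 + 80*k**2 + 47*k - 13)/(k**2 + 11*k + 30) ≠ 0.

s_(k+1) = (k + 3)*(4*k + (k + 1)**5 - 4*(k + 1)**4 + (k + 1)**2 + 1)/(k + 6)
s_(k+1) − s_k = (5*k**6 + 37*k**5 + k**4 - 211*k**3 - 277*k**2 - 107*k + 21)/(k**2 + 11*k + 30)
(s_(k+1) − s_k) − t_k = 3*(-4*k**5 - 23*k**4 + 44*k**3 + 80*k**2 + 47*k - 13)/(k**2 + 11*k + 30)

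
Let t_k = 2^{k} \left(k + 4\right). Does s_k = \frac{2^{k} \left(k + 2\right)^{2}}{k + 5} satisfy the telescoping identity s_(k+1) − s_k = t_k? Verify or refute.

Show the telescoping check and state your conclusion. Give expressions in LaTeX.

s_(k+1) = 2**(k + 1)*(k + 3)**2/(k + 6)
s_(k+1) − s_k = 2**k*(k**3 + 12*k**2 + 50*k + 66)/(k**2 + 11*k + 30)
(s_(k+1) − s_k) − t_k = 3*2**k*(-k**2 - 8*k - 18)/(k**2 + 11*k + 30)

Invalid: residual \frac{3 \cdot 2^{k} \left(- k^{2} - 8 k - 18\right)}{k^{2} + 11 k + 30} ≠ 0.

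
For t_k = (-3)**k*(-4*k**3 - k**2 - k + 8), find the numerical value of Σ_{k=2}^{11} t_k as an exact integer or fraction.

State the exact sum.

Compute t_(k+1)/t_k: get 3*(-4*k**3 - 13*k**2 - 15*k + 2)/(4*k**3 + k**2 + k - 8).
A = -3, B = 1, C = k**3 + k**2/4 + k/4 - 2.
Set up (-3)·f(k+1) − (1)·f(k) − (k**3 + k**2/4 + k/4 - 2) = 0.
Degrees (0,0,3) ⇒ d ≤ 3.
A polynomial solution: f(k) = -(k - 2)*(k**2 + 1)/4.
R(k) = B(k−1)·f(k)/C(k) = -(k - 2)*(k**2 + 1)/(4*k**3 + k**2 + k - 8); s_k = R·t_k = (-3)**k*(k**3 - 2*k**2 + k - 2).
Verify: (-3)**k*(-4*k**3 - k**2 - k + 8) matches t_k.
Σ_(k=2)^(11) t_k = s_(12) − s_(2) = 770589450 − (0) = 770589450.

Σ = 770589450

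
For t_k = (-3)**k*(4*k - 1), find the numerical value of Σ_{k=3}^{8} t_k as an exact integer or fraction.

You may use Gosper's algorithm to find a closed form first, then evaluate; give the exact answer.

Σ = 157410

t_(k+1)/t_k = 3*(-4*k - 3)/(4*k - 1).
Factor: A=-3; B=1; C=k - 1/4.
f must satisfy (-3)·f(k+1) − (1)·f(k) = k - 1/4.
d = 1 from the (0,0,1) case.
A polynomial solution: f(k) = -(k - 1)/4.
Get s_k = R·t_k = (-3)**k*(1 - k) with R(k) = B(k−1)f(k)/C(k) = -(k - 1)/(4*k - 1).
Check: Δs_k = (-3)**k*(4*k - 1). ✓
Telescoping: Σ = s_(9) − s_(3) = 157464 − (54) = 157410.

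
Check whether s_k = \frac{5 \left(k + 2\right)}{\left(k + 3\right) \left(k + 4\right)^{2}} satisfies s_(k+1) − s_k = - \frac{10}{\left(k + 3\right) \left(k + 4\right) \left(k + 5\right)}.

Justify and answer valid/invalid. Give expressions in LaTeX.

Invalid: residual \frac{10 \left(3 k + 13\right)}{k^{5} + 21 k^{4} + 175 k^{3} + 723 k^{2} + 1480 k + 1200} ≠ 0.

s_(k+1) = 5*(k + 3)/((k + 4)*(k + 5)**2)
s_(k+1) − s_k = 5*(-(k + 2)*(k + 5)**2 + (k + 3)**2*(k + 4))/((k + 3)*(k + 4)**2*(k + 5)**2)
(s_(k+1) − s_k) − t_k = 10*(3*k + 13)/(k**5 + 21*k**4 + 175*k**3 + 723*k**2 + 1480*k + 1200)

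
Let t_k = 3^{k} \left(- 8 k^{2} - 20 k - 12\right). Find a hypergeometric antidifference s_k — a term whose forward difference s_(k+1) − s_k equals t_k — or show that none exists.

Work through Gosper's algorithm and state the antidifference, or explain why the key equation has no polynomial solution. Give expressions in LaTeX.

s_k = 3^{k} \left(- 4 k^{2} + 2 k - 3\right)

The ratio is 3*(2*k**2 + 9*k + 10)/(2*k**2 + 5*k + 3).
So A=3 and B=1, with C=k**2 + 5*k/2 + 3/2.
Key eq: (3)·f(k+1) = (1)·f(k) + (k**2 + 5*k/2 + 3/2).
deg f ≤ 2 (via 0,0,2).
Match coefficients ⇒ f(k) = (4*k**2 - 2*k + 3)/8.
Certificate R = B(k−1)f/C = (4*k**2 - 2*k + 3)/(4*(k + 1)*(2*k + 3)) gives s_k = 3**k*(-4*k**2 + 2*k - 3).
Check: Δs_k = 4*3**k*(k**2 + k - 3*(k + 1)**2). ✓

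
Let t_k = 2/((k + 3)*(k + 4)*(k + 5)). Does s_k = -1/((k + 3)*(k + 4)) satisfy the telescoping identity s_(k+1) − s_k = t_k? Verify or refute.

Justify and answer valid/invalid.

s_(k+1) = -1/((k + 4)*(k + 5))
s_(k+1) − s_k = 2/(k**3 + 12*k**2 + 47*k + 60)
(s_(k+1) − s_k) − t_k = 0

Valid — Δs_k = t_k.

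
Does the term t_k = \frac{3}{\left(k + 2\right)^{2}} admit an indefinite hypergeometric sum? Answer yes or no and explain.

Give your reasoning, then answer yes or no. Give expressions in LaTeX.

No; the coefficient equations for f are inconsistent.

t_(k+1)/t_k = (k + 2)**2/(k + 3)**2.
Normal form (A,B,C) = (k**2 + 4*k + 4, k**2 + 6*k + 9, 1).
Solve (k**2 + 4*k + 4)·f(k+1) − (k**2 + 4*k + 4)·f(k) = 1.
deg f ≤ 0 (via 2,2,0).
Put f(k) = c0: A·f(k+1) − B(k−1)·f(k) − C = -1; need -1 = 0 — inconsistent ⇒ no f, not summable.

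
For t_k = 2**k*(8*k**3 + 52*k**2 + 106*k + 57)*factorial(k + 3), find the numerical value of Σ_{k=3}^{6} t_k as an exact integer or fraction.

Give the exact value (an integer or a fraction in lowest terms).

Σ = 103580196480

Compute t_(k+1)/t_k: get 2*(8*k**4 + 108*k**3 + 538*k**2 + 1159*k + 892)/(8*k**3 + 52*k**2 + 106*k + 57).
Gosper form: A/B · C(k+1)/C(k) with A=2*k + 8, B=1, C=k**3 + 13*k**2/2 + 53*k/4 + 57/8.
Solve (2*k + 8)·f(k+1) − (1)·f(k) = k**3 + 13*k**2/2 + 53*k/4 + 57/8.
Bound: deg f ≤ 2.
Match coefficients ⇒ f(k) = (4*k**2 + 4*k - 1)/8.
So s_k = (B(k−1)f/C)·t_k = ((4*k**2 + 4*k - 1)/(8*k**3 + 52*k**2 + 106*k + 57))·t_k = 2**k*(4*k**2 + 4*k - 1)*factorial(k + 3).
Verify: 2**k*(8*k**3 + 52*k**2 + 106*k + 57)*factorial(k + 3) matches t_k.
Sum = s_(7) − s_(3); s_(7) = 103580467200, s_(3) = 270720 ⇒ 103580196480.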